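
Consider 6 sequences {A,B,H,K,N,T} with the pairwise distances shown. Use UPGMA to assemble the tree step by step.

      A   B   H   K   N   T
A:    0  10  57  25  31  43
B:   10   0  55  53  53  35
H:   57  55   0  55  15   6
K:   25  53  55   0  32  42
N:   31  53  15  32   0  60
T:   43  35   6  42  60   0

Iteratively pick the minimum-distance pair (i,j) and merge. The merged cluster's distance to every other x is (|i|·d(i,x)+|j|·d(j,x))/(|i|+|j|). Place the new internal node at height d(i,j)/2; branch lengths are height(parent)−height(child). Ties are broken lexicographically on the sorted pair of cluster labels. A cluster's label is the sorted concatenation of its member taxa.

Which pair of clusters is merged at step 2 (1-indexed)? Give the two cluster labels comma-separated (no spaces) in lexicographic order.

A,B

step 1: merge (H,T) at d=6; branch lengths H→3, T→3; new cluster HT
  updated: d(A,HT)=50, d(B,HT)=45, d(HT,K)=97/2, d(HT,N)=75/2
step 2: merge (A,B) at d=10; branch lengths A→5, B→5; new cluster AB
  updated: d(AB,HT)=95/2, d(AB,K)=39, d(AB,N)=42
step 3: merge (K,N) at d=32; branch lengths K→16, N→16; new cluster KN
  updated: d(AB,KN)=81/2, d(HT,KN)=43
step 4: merge (AB,KN) at d=81/2; branch lengths AB→61/4, KN→17/4; new cluster ABKN
  updated: d(ABKN,HT)=181/4
step 5: merge (ABKN,HT) at d=181/4; branch lengths ABKN→19/8, HT→157/8; new cluster ABHKNT
final tree: (((A:5,B:5):61/4,(K:16,N:16):17/4):19/8,(H:3,T:3):157/8)
total length: 179/2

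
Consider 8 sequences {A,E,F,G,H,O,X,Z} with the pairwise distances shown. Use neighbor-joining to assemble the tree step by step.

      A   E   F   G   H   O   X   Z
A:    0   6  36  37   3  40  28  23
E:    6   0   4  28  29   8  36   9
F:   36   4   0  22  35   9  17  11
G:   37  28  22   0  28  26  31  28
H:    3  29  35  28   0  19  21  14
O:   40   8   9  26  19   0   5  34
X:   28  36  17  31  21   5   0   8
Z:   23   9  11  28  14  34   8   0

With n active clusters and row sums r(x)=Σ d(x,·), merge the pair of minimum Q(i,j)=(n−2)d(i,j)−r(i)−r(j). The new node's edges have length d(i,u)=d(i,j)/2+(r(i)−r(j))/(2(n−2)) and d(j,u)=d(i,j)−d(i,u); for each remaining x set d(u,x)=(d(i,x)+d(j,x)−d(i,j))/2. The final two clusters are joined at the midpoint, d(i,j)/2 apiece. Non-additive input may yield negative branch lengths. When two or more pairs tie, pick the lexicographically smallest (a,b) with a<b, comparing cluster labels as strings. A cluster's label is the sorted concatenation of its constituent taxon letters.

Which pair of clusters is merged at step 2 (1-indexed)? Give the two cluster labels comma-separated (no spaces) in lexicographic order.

step 1: merge (A,H) at d=3, Q=-304; branch lengths A→7/2, H→-1/2; new cluster AH
  updated: d(AH,E)=16, d(AH,F)=34, d(AH,G)=31, d(AH,O)=28, d(AH,X)=23, d(AH,Z)=17
step 2: merge (O,X) at d=5, Q=-205; branch lengths O→3/2, X→7/2; new cluster OX
  updated: d(AH,OX)=23, d(E,OX)=39/2, d(F,OX)=21/2, d(G,OX)=26, d(OX,Z)=37/2
step 3: merge (E,F) at d=4, Q=-142; branch lengths E→11/8, F→21/8; new cluster EF
  updated: d(AH,EF)=23, d(EF,G)=23, d(EF,OX)=13, d(EF,Z)=8
step 4: merge (AH,Z) at d=17, Q=-229/2; branch lengths AH→49/4, Z→19/4; new cluster AHZ
  updated: d(AHZ,EF)=7, d(AHZ,G)=21, d(AHZ,OX)=49/4
step 5: merge (AHZ,EF) at d=7, Q=-277/4; branch lengths AHZ→45/16, EF→67/16; new cluster AEFHZ
  updated: d(AEFHZ,G)=37/2, d(AEFHZ,OX)=73/8
step 6: merge (AEFHZ,G) at d=37/2, Q=-429/8; branch lengths AEFHZ→13/16, G→283/16; new cluster AEFGHZ
  updated: d(AEFGHZ,OX)=133/16
step 7: merge (AEFGHZ,OX) at d=133/16; branch lengths AEFGHZ→133/32, OX→133/32; new cluster AEFGHOXZ
final tree: (((((A:7/2,H:-1/2):49/4,Z:19/4):45/16,(E:11/8,F:21/8):67/16):13/16,G:283/16):133/32,(O:3/2,X:7/2):133/32)
total length: 1005/16

O,X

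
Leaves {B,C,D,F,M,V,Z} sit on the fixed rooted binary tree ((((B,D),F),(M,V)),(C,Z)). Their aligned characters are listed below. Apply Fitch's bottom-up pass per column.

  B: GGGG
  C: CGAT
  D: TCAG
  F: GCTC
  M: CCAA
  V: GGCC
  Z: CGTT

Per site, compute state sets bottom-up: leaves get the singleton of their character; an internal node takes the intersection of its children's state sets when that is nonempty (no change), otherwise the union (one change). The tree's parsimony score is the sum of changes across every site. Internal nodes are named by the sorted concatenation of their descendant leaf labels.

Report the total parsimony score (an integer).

site 0, node BD: B={G} ∪ D={T} → {G,T} (+1)
site 0, node BDF: BD={G,T} ∩ F={G} → {G} (+0)
site 0, node MV: M={C} ∪ V={G} → {C,G} (+1)
site 0, node BDFMV: BDF={G} ∩ MV={C,G} → {G} (+0)
site 0, node CZ: C={C} ∩ Z={C} → {C} (+0)
site 0, node BCDFMVZ: BDFMV={G} ∪ CZ={C} → {C,G} (+1)
site 1, node BD: B={G} ∪ D={C} → {C,G} (+1)
site 1, node BDF: BD={C,G} ∩ F={C} → {C} (+0)
site 1, node MV: M={C} ∪ V={G} → {C,G} (+1)
site 1, node BDFMV: BDF={C} ∩ MV={C,G} → {C} (+0)
site 1, node CZ: C={G} ∩ Z={G} → {G} (+0)
site 1, node BCDFMVZ: BDFMV={C} ∪ CZ={G} → {C,G} (+1)
site 2, node BD: B={G} ∪ D={A} → {A,G} (+1)
site 2, node BDF: BD={A,G} ∪ F={T} → {A,G,T} (+1)
site 2, node MV: M={A} ∪ V={C} → {A,C} (+1)
site 2, node BDFMV: BDF={A,G,T} ∩ MV={A,C} → {A} (+0)
site 2, node CZ: C={A} ∪ Z={T} → {A,T} (+1)
site 2, node BCDFMVZ: BDFMV={A} ∩ CZ={A,T} → {A} (+0)
site 3, node BD: B={G} ∩ D={G} → {G} (+0)
site 3, node BDF: BD={G} ∪ F={C} → {C,G} (+1)
site 3, node MV: M={A} ∪ V={C} → {A,C} (+1)
site 3, node BDFMV: BDF={C,G} ∩ MV={A,C} → {C} (+0)
site 3, node CZ: C={T} ∩ Z={T} → {T} (+0)
site 3, node BCDFMVZ: BDFMV={C} ∪ CZ={T} → {C,T} (+1)
per-site changes: [3, 3, 4, 3]; total = 13

13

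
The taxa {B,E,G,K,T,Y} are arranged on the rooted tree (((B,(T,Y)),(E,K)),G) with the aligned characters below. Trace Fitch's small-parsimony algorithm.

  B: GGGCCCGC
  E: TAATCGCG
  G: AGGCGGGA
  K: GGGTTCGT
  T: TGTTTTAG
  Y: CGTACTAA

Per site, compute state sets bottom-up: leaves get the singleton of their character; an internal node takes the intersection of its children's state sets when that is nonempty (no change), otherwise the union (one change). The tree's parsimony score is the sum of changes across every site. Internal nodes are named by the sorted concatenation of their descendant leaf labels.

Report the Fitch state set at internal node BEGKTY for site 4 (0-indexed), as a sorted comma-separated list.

C,G

TY@0: {T} ∪ {C} = {C,T} (union, +1)
BTY@0: {G} ∪ {C,T} = {C,G,T} (union, +1)
EK@0: {T} ∪ {G} = {G,T} (union, +1)
BEKTY@0: {C,G,T} ∩ {G,T} = {G,T} (intersection, +0)
BEGKTY@0: {G,T} ∪ {A} = {A,G,T} (union, +1)
TY@1: {G} ∩ {G} = {G} (intersection, +0)
BTY@1: {G} ∩ {G} = {G} (intersection, +0)
EK@1: {A} ∪ {G} = {A,G} (union, +1)
BEKTY@1: {G} ∩ {A,G} = {G} (intersection, +0)
BEGKTY@1: {G} ∩ {G} = {G} (intersection, +0)
TY@2: {T} ∩ {T} = {T} (intersection, +0)
BTY@2: {G} ∪ {T} = {G,T} (union, +1)
EK@2: {A} ∪ {G} = {A,G} (union, +1)
BEKTY@2: {G,T} ∩ {A,G} = {G} (intersection, +0)
BEGKTY@2: {G} ∩ {G} = {G} (intersection, +0)
TY@3: {T} ∪ {A} = {A,T} (union, +1)
BTY@3: {C} ∪ {A,T} = {A,C,T} (union, +1)
EK@3: {T} ∩ {T} = {T} (intersection, +0)
BEKTY@3: {A,C,T} ∩ {T} = {T} (intersection, +0)
BEGKTY@3: {T} ∪ {C} = {C,T} (union, +1)
TY@4: {T} ∪ {C} = {C,T} (union, +1)
BTY@4: {C} ∩ {C,T} = {C} (intersection, +0)
EK@4: {C} ∪ {T} = {C,T} (union, +1)
BEKTY@4: {C} ∩ {C,T} = {C} (intersection, +0)
BEGKTY@4: {C} ∪ {G} = {C,G} (union, +1)
TY@5: {T} ∩ {T} = {T} (intersection, +0)
BTY@5: {C} ∪ {T} = {C,T} (union, +1)
EK@5: {G} ∪ {C} = {C,G} (union, +1)
BEKTY@5: {C,T} ∩ {C,G} = {C} (intersection, +0)
BEGKTY@5: {C} ∪ {G} = {C,G} (union, +1)
TY@6: {A} ∩ {A} = {A} (intersection, +0)
BTY@6: {G} ∪ {A} = {A,G} (union, +1)
EK@6: {C} ∪ {G} = {C,G} (union, +1)
BEKTY@6: {A,G} ∩ {C,G} = {G} (intersection, +0)
BEGKTY@6: {G} ∩ {G} = {G} (intersection, +0)
TY@7: {G} ∪ {A} = {A,G} (union, +1)
BTY@7: {C} ∪ {A,G} = {A,C,G} (union, +1)
EK@7: {G} ∪ {T} = {G,T} (union, +1)
BEKTY@7: {A,C,G} ∩ {G,T} = {G} (intersection, +0)
BEGKTY@7: {G} ∪ {A} = {A,G} (union, +1)
per-site changes: [4, 1, 2, 3, 3, 3, 2, 4]; total = 22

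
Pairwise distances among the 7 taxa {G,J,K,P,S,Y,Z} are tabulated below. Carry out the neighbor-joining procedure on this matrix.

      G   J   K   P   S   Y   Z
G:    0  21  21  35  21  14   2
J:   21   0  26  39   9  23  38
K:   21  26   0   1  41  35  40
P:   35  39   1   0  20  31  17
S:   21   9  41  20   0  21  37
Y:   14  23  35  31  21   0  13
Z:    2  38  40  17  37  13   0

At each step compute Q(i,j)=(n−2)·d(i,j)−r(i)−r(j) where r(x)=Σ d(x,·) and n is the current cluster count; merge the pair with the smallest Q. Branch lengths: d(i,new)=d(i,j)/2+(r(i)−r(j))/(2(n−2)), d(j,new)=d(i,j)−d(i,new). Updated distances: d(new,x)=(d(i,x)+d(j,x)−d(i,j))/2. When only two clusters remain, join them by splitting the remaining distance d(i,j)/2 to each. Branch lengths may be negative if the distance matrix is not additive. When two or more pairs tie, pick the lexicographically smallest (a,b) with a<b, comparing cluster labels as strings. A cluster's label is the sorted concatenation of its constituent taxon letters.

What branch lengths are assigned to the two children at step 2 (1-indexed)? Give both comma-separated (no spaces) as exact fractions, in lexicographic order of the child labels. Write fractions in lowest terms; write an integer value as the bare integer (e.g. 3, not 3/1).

41/8,31/8

1. join K+P (d=1, Q=-302) ⇒ KP; edges |K|=13/5, |P|=-8/5
  updated: d(G,KP)=55/2, d(J,KP)=32, d(KP,S)=30, d(KP,Y)=65/2, d(KP,Z)=28
2. join J+S (d=9, Q=-205) ⇒ JS; edges |J|=41/8, |S|=31/8
  updated: d(G,JS)=33/2, d(JS,KP)=53/2, d(JS,Y)=35/2, d(JS,Z)=33
3. join G+Z (d=2, Q=-130) ⇒ GZ; edges |G|=-5/3, |Z|=11/3
  updated: d(GZ,JS)=95/4, d(GZ,KP)=107/4, d(GZ,Y)=25/2
4. join GZ+Y (d=25/2, Q=-201/2) ⇒ GYZ; edges |GZ|=51/8, |Y|=49/8
  updated: d(GYZ,JS)=115/8, d(GYZ,KP)=187/8
5. join GYZ+JS (d=115/8, Q=-257/4) ⇒ GJSYZ; edges |GYZ|=45/8, |JS|=35/4
  updated: d(GJSYZ,KP)=71/4
6. join GJSYZ+KP (d=71/4) ⇒ GJKPSYZ; edges |GJSYZ|=71/8, |KP|=71/8
final tree: ((((G:-5/3,Z:11/3):51/8,Y:49/8):45/8,(J:41/8,S:31/8):35/4):71/8,(K:13/5,P:-8/5):71/8)
total length: 453/8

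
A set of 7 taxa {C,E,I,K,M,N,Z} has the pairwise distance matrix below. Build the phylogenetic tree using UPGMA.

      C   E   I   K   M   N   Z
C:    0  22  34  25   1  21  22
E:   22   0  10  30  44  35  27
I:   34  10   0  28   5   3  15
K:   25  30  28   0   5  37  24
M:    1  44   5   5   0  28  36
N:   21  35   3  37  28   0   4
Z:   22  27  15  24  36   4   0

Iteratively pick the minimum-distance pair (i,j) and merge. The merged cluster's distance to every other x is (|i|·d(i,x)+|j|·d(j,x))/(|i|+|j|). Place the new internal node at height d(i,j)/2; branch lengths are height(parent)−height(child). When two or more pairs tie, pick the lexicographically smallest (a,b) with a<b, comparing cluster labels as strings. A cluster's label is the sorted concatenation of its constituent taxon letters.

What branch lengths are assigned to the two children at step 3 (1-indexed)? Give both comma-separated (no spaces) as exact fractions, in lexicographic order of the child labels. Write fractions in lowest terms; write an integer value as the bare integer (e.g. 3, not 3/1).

13/4,19/4

step 1: merge (C,M) at d=1; branch lengths C→1/2, M→1/2; new cluster CM
  updated: d(CM,E)=33, d(CM,I)=39/2, d(CM,K)=15, d(CM,N)=49/2, d(CM,Z)=29
step 2: merge (I,N) at d=3; branch lengths I→3/2, N→3/2; new cluster IN
  updated: d(CM,IN)=22, d(E,IN)=45/2, d(IN,K)=65/2, d(IN,Z)=19/2
step 3: merge (IN,Z) at d=19/2; branch lengths IN→13/4, Z→19/4; new cluster INZ
  updated: d(CM,INZ)=73/3, d(E,INZ)=24, d(INZ,K)=89/3
step 4: merge (CM,K) at d=15; branch lengths CM→7, K→15/2; new cluster CKM
  updated: d(CKM,E)=32, d(CKM,INZ)=235/9
step 5: merge (E,INZ) at d=24; branch lengths E→12, INZ→29/4; new cluster EINZ
  updated: d(CKM,EINZ)=331/12
step 6: merge (CKM,EINZ) at d=331/12; branch lengths CKM→151/24, EINZ→43/24; new cluster CEIKMNZ
final tree: (((C:1/2,M:1/2):7,K:15/2):151/24,(E:12,((I:3/2,N:3/2):13/4,Z:19/4):29/4):43/24)
total length: 323/6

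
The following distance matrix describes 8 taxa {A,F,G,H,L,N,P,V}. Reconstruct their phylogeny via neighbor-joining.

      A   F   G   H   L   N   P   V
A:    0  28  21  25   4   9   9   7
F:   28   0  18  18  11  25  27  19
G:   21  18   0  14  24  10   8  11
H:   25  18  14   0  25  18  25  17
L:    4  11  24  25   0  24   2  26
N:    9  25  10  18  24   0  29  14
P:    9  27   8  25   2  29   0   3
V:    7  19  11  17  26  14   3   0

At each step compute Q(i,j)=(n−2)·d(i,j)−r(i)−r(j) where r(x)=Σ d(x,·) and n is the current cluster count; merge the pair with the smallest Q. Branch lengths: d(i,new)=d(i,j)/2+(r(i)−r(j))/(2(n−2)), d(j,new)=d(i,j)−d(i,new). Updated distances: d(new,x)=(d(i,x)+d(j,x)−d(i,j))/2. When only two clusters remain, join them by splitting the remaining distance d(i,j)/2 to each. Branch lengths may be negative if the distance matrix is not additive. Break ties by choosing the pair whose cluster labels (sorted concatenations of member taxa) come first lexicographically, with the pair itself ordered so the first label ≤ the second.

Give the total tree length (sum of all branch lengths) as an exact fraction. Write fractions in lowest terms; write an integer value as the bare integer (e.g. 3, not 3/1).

1. join L+P (d=2, Q=-207) ⇒ LP; edges |L|=25/12, |P|=-1/12
  updated: d(A,LP)=11/2, d(F,LP)=18, d(G,LP)=15, d(H,LP)=24, d(LP,N)=51/2, d(LP,V)=27/2
2. join A+LP (d=11/2, Q=-339/2) ⇒ ALP; edges |A|=43/20, |LP|=67/20
  updated: d(ALP,F)=81/4, d(ALP,G)=61/4, d(ALP,H)=87/4, d(ALP,N)=29/2, d(ALP,V)=15/2
3. join ALP+V (d=15/2, Q=-471/4) ⇒ ALPV; edges |ALP|=163/32, |V|=77/32
  updated: d(ALPV,F)=127/8, d(ALPV,G)=75/8, d(ALPV,H)=125/8, d(ALPV,N)=21/2
4. join F+H (d=18, Q=-177/2) ⇒ FH; edges |F|=87/8, |H|=57/8
  updated: d(ALPV,FH)=27/4, d(FH,G)=7, d(FH,N)=25/2
5. join ALPV+FH (d=27/4, Q=-315/8) ⇒ AFHLPV; edges |ALPV|=111/32, |FH|=105/32
  updated: d(AFHLPV,G)=77/16, d(AFHLPV,N)=65/8
6. join AFHLPV+G (d=77/16, Q=-367/16) ⇒ AFGHLPV; edges |AFHLPV|=47/32, |G|=107/32
  updated: d(AFGHLPV,N)=213/32
7. join AFGHLPV+N (d=213/32) ⇒ AFGHLNPV; edges |AFGHLPV|=213/64, |N|=213/64
final tree: (((((A:43/20,(L:25/12,P:-1/12):67/20):163/32,V:77/32):111/32,(F:87/8,H:57/8):105/32):47/32,G:107/32):213/64,N:213/64)
total length: 1639/32

1639/32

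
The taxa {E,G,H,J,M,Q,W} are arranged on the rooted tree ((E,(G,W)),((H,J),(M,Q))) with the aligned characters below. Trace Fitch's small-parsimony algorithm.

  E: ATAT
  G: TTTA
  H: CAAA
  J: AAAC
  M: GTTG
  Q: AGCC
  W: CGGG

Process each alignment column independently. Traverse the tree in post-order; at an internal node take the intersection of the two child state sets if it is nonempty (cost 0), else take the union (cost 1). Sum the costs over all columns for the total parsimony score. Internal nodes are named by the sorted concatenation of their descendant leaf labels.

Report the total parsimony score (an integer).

16

GW@0: {T} ∪ {C} = {C,T} (union, +1)
EGW@0: {A} ∪ {C,T} = {A,C,T} (union, +1)
HJ@0: {C} ∪ {A} = {A,C} (union, +1)
MQ@0: {G} ∪ {A} = {A,G} (union, +1)
HJMQ@0: {A,C} ∩ {A,G} = {A} (intersection, +0)
EGHJMQW@0: {A,C,T} ∩ {A} = {A} (intersection, +0)
GW@1: {T} ∪ {G} = {G,T} (union, +1)
EGW@1: {T} ∩ {G,T} = {T} (intersection, +0)
HJ@1: {A} ∩ {A} = {A} (intersection, +0)
MQ@1: {T} ∪ {G} = {G,T} (union, +1)
HJMQ@1: {A} ∪ {G,T} = {A,G,T} (union, +1)
EGHJMQW@1: {T} ∩ {A,G,T} = {T} (intersection, +0)
GW@2: {T} ∪ {G} = {G,T} (union, +1)
EGW@2: {A} ∪ {G,T} = {A,G,T} (union, +1)
HJ@2: {A} ∩ {A} = {A} (intersection, +0)
MQ@2: {T} ∪ {C} = {C,T} (union, +1)
HJMQ@2: {A} ∪ {C,T} = {A,C,T} (union, +1)
EGHJMQW@2: {A,G,T} ∩ {A,C,T} = {A,T} (intersection, +0)
GW@3: {A} ∪ {G} = {A,G} (union, +1)
EGW@3: {T} ∪ {A,G} = {A,G,T} (union, +1)
HJ@3: {A} ∪ {C} = {A,C} (union, +1)
MQ@3: {G} ∪ {C} = {C,G} (union, +1)
HJMQ@3: {A,C} ∩ {C,G} = {C} (intersection, +0)
EGHJMQW@3: {A,G,T} ∪ {C} = {A,C,G,T} (union, +1)
per-site changes: [4, 3, 4, 5]; total = 16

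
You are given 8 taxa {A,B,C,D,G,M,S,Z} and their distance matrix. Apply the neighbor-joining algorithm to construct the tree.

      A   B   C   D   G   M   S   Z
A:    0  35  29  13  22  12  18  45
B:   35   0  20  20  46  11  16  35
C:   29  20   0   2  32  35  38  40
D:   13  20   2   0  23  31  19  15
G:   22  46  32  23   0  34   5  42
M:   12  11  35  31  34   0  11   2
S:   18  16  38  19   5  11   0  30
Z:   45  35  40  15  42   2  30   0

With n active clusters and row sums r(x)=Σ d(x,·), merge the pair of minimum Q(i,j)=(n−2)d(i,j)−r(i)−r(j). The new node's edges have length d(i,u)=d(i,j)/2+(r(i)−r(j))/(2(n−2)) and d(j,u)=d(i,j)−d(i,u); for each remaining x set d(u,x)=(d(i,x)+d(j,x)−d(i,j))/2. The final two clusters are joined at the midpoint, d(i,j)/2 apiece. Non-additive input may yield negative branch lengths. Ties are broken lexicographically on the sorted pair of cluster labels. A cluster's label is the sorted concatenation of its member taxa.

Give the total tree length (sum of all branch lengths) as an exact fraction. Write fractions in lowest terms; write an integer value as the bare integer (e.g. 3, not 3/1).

2121/32

step 1: merge (M,Z) at d=2, Q=-333; branch lengths M→-61/12, Z→85/12; new cluster MZ
  updated: d(A,MZ)=55/2, d(B,MZ)=22, d(C,MZ)=73/2, d(D,MZ)=22, d(G,MZ)=37, d(MZ,S)=39/2
step 2: merge (G,S) at d=5, Q=-511/2; branch lengths G→149/20, S→-49/20; new cluster GS
  updated: d(A,GS)=35/2, d(B,GS)=57/2, d(C,GS)=65/2, d(D,GS)=37/2, d(GS,MZ)=103/4
step 3: merge (C,D) at d=2, Q=-375/2; branch lengths C→105/16, D→-73/16; new cluster CD
  updated: d(A,CD)=20, d(B,CD)=19, d(CD,GS)=49/2, d(CD,MZ)=113/4
step 4: merge (A,GS) at d=35/2, Q=-575/4; branch lengths A→75/8, GS→65/8; new cluster AGS
  updated: d(AGS,B)=23, d(AGS,CD)=27/2, d(AGS,MZ)=143/8
step 5: merge (AGS,CD) at d=27/2, Q=-705/8; branch lengths AGS→165/32, CD→267/32; new cluster ACDGS
  updated: d(ACDGS,B)=57/4, d(ACDGS,MZ)=261/16
step 6: merge (ACDGS,B) at d=57/4, Q=-841/16; branch lengths ACDGS→137/32, B→319/32; new cluster ABCDGS
  updated: d(ABCDGS,MZ)=385/32
step 7: merge (ABCDGS,MZ) at d=385/32; branch lengths ABCDGS→385/64, MZ→385/64; new cluster ABCDGMSZ
final tree: ((((A:75/8,(G:149/20,S:-49/20):65/8):165/32,(C:105/16,D:-73/16):267/32):137/32,B:319/32):385/64,(M:-61/12,Z:85/12):385/64)
total length: 2121/32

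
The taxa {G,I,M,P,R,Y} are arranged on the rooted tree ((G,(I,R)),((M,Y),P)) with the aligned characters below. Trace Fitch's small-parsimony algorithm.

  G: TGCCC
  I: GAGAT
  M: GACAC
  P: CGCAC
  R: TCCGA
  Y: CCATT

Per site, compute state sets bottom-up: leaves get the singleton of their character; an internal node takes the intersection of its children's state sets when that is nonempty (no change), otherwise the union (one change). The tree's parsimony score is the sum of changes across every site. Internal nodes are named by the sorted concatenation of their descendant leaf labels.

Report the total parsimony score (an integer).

site 0, node IR: I={G} ∪ R={T} → {G,T} (+1)
site 0, node GIR: G={T} ∩ IR={G,T} → {T} (+0)
site 0, node MY: M={G} ∪ Y={C} → {C,G} (+1)
site 0, node MPY: MY={C,G} ∩ P={C} → {C} (+0)
site 0, node GIMPRY: GIR={T} ∪ MPY={C} → {C,T} (+1)
site 1, node IR: I={A} ∪ R={C} → {A,C} (+1)
site 1, node GIR: G={G} ∪ IR={A,C} → {A,C,G} (+1)
site 1, node MY: M={A} ∪ Y={C} → {A,C} (+1)
site 1, node MPY: MY={A,C} ∪ P={G} → {A,C,G} (+1)
site 1, node GIMPRY: GIR={A,C,G} ∩ MPY={A,C,G} → {A,C,G} (+0)
site 2, node IR: I={G} ∪ R={C} → {C,G} (+1)
site 2, node GIR: G={C} ∩ IR={C,G} → {C} (+0)
site 2, node MY: M={C} ∪ Y={A} → {A,C} (+1)
site 2, node MPY: MY={A,C} ∩ P={C} → {C} (+0)
site 2, node GIMPRY: GIR={C} ∩ MPY={C} → {C} (+0)
site 3, node IR: I={A} ∪ R={G} → {A,G} (+1)
site 3, node GIR: G={C} ∪ IR={A,G} → {A,C,G} (+1)
site 3, node MY: M={A} ∪ Y={T} → {A,T} (+1)
site 3, node MPY: MY={A,T} ∩ P={A} → {A} (+0)
site 3, node GIMPRY: GIR={A,C,G} ∩ MPY={A} → {A} (+0)
site 4, node IR: I={T} ∪ R={A} → {A,T} (+1)
site 4, node GIR: G={C} ∪ IR={A,T} → {A,C,T} (+1)
site 4, node MY: M={C} ∪ Y={T} → {C,T} (+1)
site 4, node MPY: MY={C,T} ∩ P={C} → {C} (+0)
site 4, node GIMPRY: GIR={A,C,T} ∩ MPY={C} → {C} (+0)
per-site changes: [3, 4, 2, 3, 3]; total = 15

15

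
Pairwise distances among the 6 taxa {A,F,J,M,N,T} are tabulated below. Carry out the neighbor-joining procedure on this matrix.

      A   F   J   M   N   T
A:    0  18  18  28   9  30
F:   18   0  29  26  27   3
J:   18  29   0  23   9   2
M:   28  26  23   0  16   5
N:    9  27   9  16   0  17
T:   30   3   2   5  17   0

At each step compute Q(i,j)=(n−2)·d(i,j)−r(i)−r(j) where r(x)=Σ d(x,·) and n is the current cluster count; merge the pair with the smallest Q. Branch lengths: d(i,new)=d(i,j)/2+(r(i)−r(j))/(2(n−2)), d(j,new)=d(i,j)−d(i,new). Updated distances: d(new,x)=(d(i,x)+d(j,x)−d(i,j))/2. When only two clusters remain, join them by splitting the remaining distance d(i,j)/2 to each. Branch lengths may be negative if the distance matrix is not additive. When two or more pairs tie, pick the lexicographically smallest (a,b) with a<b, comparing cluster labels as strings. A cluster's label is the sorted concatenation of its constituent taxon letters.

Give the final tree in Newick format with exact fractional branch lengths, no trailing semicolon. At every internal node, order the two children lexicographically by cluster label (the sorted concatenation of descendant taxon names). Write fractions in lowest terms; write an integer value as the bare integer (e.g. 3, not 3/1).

step 1: merge (F,T) at d=3, Q=-148; branch lengths F→29/4, T→-17/4; new cluster FT
  updated: d(A,FT)=45/2, d(FT,J)=14, d(FT,M)=14, d(FT,N)=41/2
step 2: merge (FT,M) at d=14, Q=-110; branch lengths FT→16/3, M→26/3; new cluster FMT
  updated: d(A,FMT)=73/4, d(FMT,J)=23/2, d(FMT,N)=45/4
step 3: merge (A,N) at d=9, Q=-113/2; branch lengths A→17/2, N→1/2; new cluster AN
  updated: d(AN,FMT)=41/4, d(AN,J)=9
step 4: merge (AN,FMT) at d=41/4, Q=-123/4; branch lengths AN→31/8, FMT→51/8; new cluster AFMNT
  updated: d(AFMNT,J)=41/8
step 5: merge (AFMNT,J) at d=41/8; branch lengths AFMNT→41/16, J→41/16; new cluster AFJMNT
final tree: (((A:17/2,N:1/2):31/8,((F:29/4,T:-17/4):16/3,M:26/3):51/8):41/16,J:41/16)
total length: 331/8

(((A:17/2,N:1/2):31/8,((F:29/4,T:-17/4):16/3,M:26/3):51/8):41/16,J:41/16)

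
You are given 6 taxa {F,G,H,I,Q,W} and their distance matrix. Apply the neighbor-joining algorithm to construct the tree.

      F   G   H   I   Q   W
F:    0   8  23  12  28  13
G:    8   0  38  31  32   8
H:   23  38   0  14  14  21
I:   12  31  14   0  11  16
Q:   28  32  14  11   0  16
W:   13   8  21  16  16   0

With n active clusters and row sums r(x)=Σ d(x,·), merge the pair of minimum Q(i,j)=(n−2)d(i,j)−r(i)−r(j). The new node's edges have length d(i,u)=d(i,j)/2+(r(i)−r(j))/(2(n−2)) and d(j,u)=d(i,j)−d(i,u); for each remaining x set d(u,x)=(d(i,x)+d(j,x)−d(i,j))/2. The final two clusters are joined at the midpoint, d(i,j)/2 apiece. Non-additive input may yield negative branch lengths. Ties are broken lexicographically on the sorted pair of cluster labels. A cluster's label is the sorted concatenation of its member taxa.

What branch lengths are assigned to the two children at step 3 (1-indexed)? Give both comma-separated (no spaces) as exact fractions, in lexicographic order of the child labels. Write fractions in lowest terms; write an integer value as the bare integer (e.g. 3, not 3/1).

161/16,55/16

step 1: merge (F,G) at d=8, Q=-169; branch lengths F→-1/8, G→65/8; new cluster FG
  updated: d(FG,H)=53/2, d(FG,I)=35/2, d(FG,Q)=26, d(FG,W)=13/2
step 2: merge (FG,W) at d=13/2, Q=-233/2; branch lengths FG→73/12, W→5/12; new cluster FGW
  updated: d(FGW,H)=41/2, d(FGW,I)=27/2, d(FGW,Q)=71/4
step 3: merge (FGW,I) at d=27/2, Q=-253/4; branch lengths FGW→161/16, I→55/16; new cluster FGIW
  updated: d(FGIW,H)=21/2, d(FGIW,Q)=61/8
step 4: merge (FGIW,H) at d=21/2, Q=-257/8; branch lengths FGIW→33/16, H→135/16; new cluster FGHIW
  updated: d(FGHIW,Q)=89/16
step 5: merge (FGHIW,Q) at d=89/16; branch lengths FGHIW→89/32, Q→89/32; new cluster FGHIQW
final tree: (((((F:-1/8,G:65/8):73/12,W:5/12):161/16,I:55/16):33/16,H:135/16):89/32,Q:89/32)
total length: 705/16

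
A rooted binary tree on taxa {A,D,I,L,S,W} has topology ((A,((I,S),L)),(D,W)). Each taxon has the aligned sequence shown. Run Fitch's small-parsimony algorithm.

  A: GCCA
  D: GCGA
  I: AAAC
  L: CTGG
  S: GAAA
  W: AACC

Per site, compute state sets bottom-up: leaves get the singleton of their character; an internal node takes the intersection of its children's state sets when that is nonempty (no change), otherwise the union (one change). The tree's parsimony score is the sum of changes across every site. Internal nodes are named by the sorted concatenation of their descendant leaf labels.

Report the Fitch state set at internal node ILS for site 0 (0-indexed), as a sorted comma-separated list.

site 0, node IS: I={A} ∪ S={G} → {A,G} (+1)
site 0, node ILS: IS={A,G} ∪ L={C} → {A,C,G} (+1)
site 0, node AILS: A={G} ∩ ILS={A,C,G} → {G} (+0)
site 0, node DW: D={G} ∪ W={A} → {A,G} (+1)
site 0, node ADILSW: AILS={G} ∩ DW={A,G} → {G} (+0)
site 1, node IS: I={A} ∩ S={A} → {A} (+0)
site 1, node ILS: IS={A} ∪ L={T} → {A,T} (+1)
site 1, node AILS: A={C} ∪ ILS={A,T} → {A,C,T} (+1)
site 1, node DW: D={C} ∪ W={A} → {A,C} (+1)
site 1, node ADILSW: AILS={A,C,T} ∩ DW={A,C} → {A,C} (+0)
site 2, node IS: I={A} ∩ S={A} → {A} (+0)
site 2, node ILS: IS={A} ∪ L={G} → {A,G} (+1)
site 2, node AILS: A={C} ∪ ILS={A,G} → {A,C,G} (+1)
site 2, node DW: D={G} ∪ W={C} → {C,G} (+1)
site 2, node ADILSW: AILS={A,C,G} ∩ DW={C,G} → {C,G} (+0)
site 3, node IS: I={C} ∪ S={A} → {A,C} (+1)
site 3, node ILS: IS={A,C} ∪ L={G} → {A,C,G} (+1)
site 3, node AILS: A={A} ∩ ILS={A,C,G} → {A} (+0)
site 3, node DW: D={A} ∪ W={C} → {A,C} (+1)
site 3, node ADILSW: AILS={A} ∩ DW={A,C} → {A} (+0)
per-site changes: [3, 3, 3, 3]; total = 12

A,C,G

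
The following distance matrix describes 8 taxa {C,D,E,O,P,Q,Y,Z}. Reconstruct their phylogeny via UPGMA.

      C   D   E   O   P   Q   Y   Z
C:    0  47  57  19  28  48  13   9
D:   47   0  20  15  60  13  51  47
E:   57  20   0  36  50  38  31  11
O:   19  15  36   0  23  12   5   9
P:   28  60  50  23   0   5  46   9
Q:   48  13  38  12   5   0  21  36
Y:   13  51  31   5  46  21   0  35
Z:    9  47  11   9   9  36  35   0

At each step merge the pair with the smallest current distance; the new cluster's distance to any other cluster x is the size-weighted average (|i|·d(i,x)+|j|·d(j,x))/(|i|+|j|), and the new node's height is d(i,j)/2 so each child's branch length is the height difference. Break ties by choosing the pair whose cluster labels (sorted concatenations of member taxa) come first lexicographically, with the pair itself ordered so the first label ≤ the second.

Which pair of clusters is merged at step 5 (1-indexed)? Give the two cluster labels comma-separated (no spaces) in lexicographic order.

D,E

1. join O+Y (d=5) ⇒ OY; edges |O|=5/2, |Y|=5/2
  updated: d(C,OY)=16, d(D,OY)=33, d(E,OY)=67/2, d(OY,P)=69/2, d(OY,Q)=33/2, d(OY,Z)=22
2. join P+Q (d=5) ⇒ PQ; edges |P|=5/2, |Q|=5/2
  updated: d(C,PQ)=38, d(D,PQ)=73/2, d(E,PQ)=44, d(OY,PQ)=51/2, d(PQ,Z)=45/2
3. join C+Z (d=9) ⇒ CZ; edges |C|=9/2, |Z|=9/2
  updated: d(CZ,D)=47, d(CZ,E)=34, d(CZ,OY)=19, d(CZ,PQ)=121/4
4. join CZ+OY (d=19) ⇒ COYZ; edges |CZ|=5, |OY|=7
  updated: d(COYZ,D)=40, d(COYZ,E)=135/4, d(COYZ,PQ)=223/8
5. join D+E (d=20) ⇒ DE; edges |D|=10, |E|=10
  updated: d(COYZ,DE)=295/8, d(DE,PQ)=161/4
6. join COYZ+PQ (d=223/8) ⇒ COPQYZ; edges |COYZ|=71/16, |PQ|=183/16
  updated: d(COPQYZ,DE)=38
7. join COPQYZ+DE (d=38) ⇒ CDEOPQYZ; edges |COPQYZ|=81/16, |DE|=9
final tree: ((((C:9/2,Z:9/2):5,(O:5/2,Y:5/2):7):71/16,(P:5/2,Q:5/2):183/16):81/16,(D:10,E:10):9)
total length: 1295/16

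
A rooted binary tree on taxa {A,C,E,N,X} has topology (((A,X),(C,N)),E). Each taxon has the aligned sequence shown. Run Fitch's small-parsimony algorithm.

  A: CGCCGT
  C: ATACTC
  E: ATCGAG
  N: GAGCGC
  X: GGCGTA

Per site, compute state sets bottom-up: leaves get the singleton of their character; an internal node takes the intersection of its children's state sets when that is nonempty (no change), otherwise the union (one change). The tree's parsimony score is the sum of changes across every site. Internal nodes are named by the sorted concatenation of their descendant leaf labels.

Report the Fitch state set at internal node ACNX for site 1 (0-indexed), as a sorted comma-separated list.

AX@0: {C} ∪ {G} = {C,G} (union, +1)
CN@0: {A} ∪ {G} = {A,G} (union, +1)
ACNX@0: {C,G} ∩ {A,G} = {G} (intersection, +0)
ACENX@0: {G} ∪ {A} = {A,G} (union, +1)
AX@1: {G} ∩ {G} = {G} (intersection, +0)
CN@1: {T} ∪ {A} = {A,T} (union, +1)
ACNX@1: {G} ∪ {A,T} = {A,G,T} (union, +1)
ACENX@1: {A,G,T} ∩ {T} = {T} (intersection, +0)
AX@2: {C} ∩ {C} = {C} (intersection, +0)
CN@2: {A} ∪ {G} = {A,G} (union, +1)
ACNX@2: {C} ∪ {A,G} = {A,C,G} (union, +1)
ACENX@2: {A,C,G} ∩ {C} = {C} (intersection, +0)
AX@3: {C} ∪ {G} = {C,G} (union, +1)
CN@3: {C} ∩ {C} = {C} (intersection, +0)
ACNX@3: {C,G} ∩ {C} = {C} (intersection, +0)
ACENX@3: {C} ∪ {G} = {C,G} (union, +1)
AX@4: {G} ∪ {T} = {G,T} (union, +1)
CN@4: {T} ∪ {G} = {G,T} (union, +1)
ACNX@4: {G,T} ∩ {G,T} = {G,T} (intersection, +0)
ACENX@4: {G,T} ∪ {A} = {A,G,T} (union, +1)
AX@5: {T} ∪ {A} = {A,T} (union, +1)
CN@5: {C} ∩ {C} = {C} (intersection, +0)
ACNX@5: {A,T} ∪ {C} = {A,C,T} (union, +1)
ACENX@5: {A,C,T} ∪ {G} = {A,C,G,T} (union, +1)
per-site changes: [3, 2, 2, 2, 3, 3]; total = 15

A,G,T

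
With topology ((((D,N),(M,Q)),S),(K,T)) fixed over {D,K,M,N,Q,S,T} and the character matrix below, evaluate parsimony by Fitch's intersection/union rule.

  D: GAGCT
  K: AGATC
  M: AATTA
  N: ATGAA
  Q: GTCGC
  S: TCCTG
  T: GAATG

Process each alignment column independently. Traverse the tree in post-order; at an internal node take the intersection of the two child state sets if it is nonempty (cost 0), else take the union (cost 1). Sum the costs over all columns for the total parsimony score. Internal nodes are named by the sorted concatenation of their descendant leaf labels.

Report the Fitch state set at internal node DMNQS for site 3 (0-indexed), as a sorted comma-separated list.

T

DN@0: {G} ∪ {A} = {A,G} (union, +1)
MQ@0: {A} ∪ {G} = {A,G} (union, +1)
DMNQ@0: {A,G} ∩ {A,G} = {A,G} (intersection, +0)
DMNQS@0: {A,G} ∪ {T} = {A,G,T} (union, +1)
KT@0: {A} ∪ {G} = {A,G} (union, +1)
DKMNQST@0: {A,G,T} ∩ {A,G} = {A,G} (intersection, +0)
DN@1: {A} ∪ {T} = {A,T} (union, +1)
MQ@1: {A} ∪ {T} = {A,T} (union, +1)
DMNQ@1: {A,T} ∩ {A,T} = {A,T} (intersection, +0)
DMNQS@1: {A,T} ∪ {C} = {A,C,T} (union, +1)
KT@1: {G} ∪ {A} = {A,G} (union, +1)
DKMNQST@1: {A,C,T} ∩ {A,G} = {A} (intersection, +0)
DN@2: {G} ∩ {G} = {G} (intersection, +0)
MQ@2: {T} ∪ {C} = {C,T} (union, +1)
DMNQ@2: {G} ∪ {C,T} = {C,G,T} (union, +1)
DMNQS@2: {C,G,T} ∩ {C} = {C} (intersection, +0)
KT@2: {A} ∩ {A} = {A} (intersection, +0)
DKMNQST@2: {C} ∪ {A} = {A,C} (union, +1)
DN@3: {C} ∪ {A} = {A,C} (union, +1)
MQ@3: {T} ∪ {G} = {G,T} (union, +1)
DMNQ@3: {A,C} ∪ {G,T} = {A,C,G,T} (union, +1)
DMNQS@3: {A,C,G,T} ∩ {T} = {T} (intersection, +0)
KT@3: {T} ∩ {T} = {T} (intersection, +0)
DKMNQST@3: {T} ∩ {T} = {T} (intersection, +0)
DN@4: {T} ∪ {A} = {A,T} (union, +1)
MQ@4: {A} ∪ {C} = {A,C} (union, +1)
DMNQ@4: {A,T} ∩ {A,C} = {A} (intersection, +0)
DMNQS@4: {A} ∪ {G} = {A,G} (union, +1)
KT@4: {C} ∪ {G} = {C,G} (union, +1)
DKMNQST@4: {A,G} ∩ {C,G} = {G} (intersection, +0)
per-site changes: [4, 4, 3, 3, 4]; total = 18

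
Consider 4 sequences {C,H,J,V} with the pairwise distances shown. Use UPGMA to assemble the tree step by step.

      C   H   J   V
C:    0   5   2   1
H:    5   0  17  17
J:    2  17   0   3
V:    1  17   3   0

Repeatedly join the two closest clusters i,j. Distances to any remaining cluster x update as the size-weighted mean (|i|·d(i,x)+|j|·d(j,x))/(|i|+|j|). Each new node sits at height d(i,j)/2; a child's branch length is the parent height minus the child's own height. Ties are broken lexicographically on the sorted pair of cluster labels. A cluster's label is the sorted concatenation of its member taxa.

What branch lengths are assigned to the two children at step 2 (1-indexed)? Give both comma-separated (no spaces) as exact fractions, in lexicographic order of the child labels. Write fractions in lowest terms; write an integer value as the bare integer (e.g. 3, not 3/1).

3/4,5/4

1. join C+V (d=1) ⇒ CV; edges |C|=1/2, |V|=1/2
  updated: d(CV,H)=11, d(CV,J)=5/2
2. join CV+J (d=5/2) ⇒ CJV; edges |CV|=3/4, |J|=5/4
  updated: d(CJV,H)=13
3. join CJV+H (d=13) ⇒ CHJV; edges |CJV|=21/4, |H|=13/2
final tree: (((C:1/2,V:1/2):3/4,J:5/4):21/4,H:13/2)
total length: 59/4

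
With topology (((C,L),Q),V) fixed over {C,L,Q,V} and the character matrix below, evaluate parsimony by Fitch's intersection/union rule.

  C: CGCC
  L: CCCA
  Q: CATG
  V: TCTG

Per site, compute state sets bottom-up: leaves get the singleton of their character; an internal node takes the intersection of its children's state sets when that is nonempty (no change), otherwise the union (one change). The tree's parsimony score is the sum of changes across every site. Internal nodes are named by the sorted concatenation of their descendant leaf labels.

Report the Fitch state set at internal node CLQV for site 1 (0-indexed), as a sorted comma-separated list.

CL@0: {C} ∩ {C} = {C} (intersection, +0)
CLQ@0: {C} ∩ {C} = {C} (intersection, +0)
CLQV@0: {C} ∪ {T} = {C,T} (union, +1)
CL@1: {G} ∪ {C} = {C,G} (union, +1)
CLQ@1: {C,G} ∪ {A} = {A,C,G} (union, +1)
CLQV@1: {A,C,G} ∩ {C} = {C} (intersection, +0)
CL@2: {C} ∩ {C} = {C} (intersection, +0)
CLQ@2: {C} ∪ {T} = {C,T} (union, +1)
CLQV@2: {C,T} ∩ {T} = {T} (intersection, +0)
CL@3: {C} ∪ {A} = {A,C} (union, +1)
CLQ@3: {A,C} ∪ {G} = {A,C,G} (union, +1)
CLQV@3: {A,C,G} ∩ {G} = {G} (intersection, +0)
per-site changes: [1, 2, 1, 2]; total = 6

C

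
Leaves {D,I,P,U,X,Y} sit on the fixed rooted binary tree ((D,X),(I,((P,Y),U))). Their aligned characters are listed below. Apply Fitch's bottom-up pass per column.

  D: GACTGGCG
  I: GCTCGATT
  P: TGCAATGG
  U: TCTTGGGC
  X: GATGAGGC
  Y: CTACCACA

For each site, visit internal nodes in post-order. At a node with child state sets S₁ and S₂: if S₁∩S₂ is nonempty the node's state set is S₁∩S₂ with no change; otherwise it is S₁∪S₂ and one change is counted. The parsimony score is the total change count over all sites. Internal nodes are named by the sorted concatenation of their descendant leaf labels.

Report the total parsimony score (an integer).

25

DX@0: {G} ∩ {G} = {G} (intersection, +0)
PY@0: {T} ∪ {C} = {C,T} (union, +1)
PUY@0: {C,T} ∩ {T} = {T} (intersection, +0)
IPUY@0: {G} ∪ {T} = {G,T} (union, +1)
DIPUXY@0: {G} ∩ {G,T} = {G} (intersection, +0)
DX@1: {A} ∩ {A} = {A} (intersection, +0)
PY@1: {G} ∪ {T} = {G,T} (union, +1)
PUY@1: {G,T} ∪ {C} = {C,G,T} (union, +1)
IPUY@1: {C} ∩ {C,G,T} = {C} (intersection, +0)
DIPUXY@1: {A} ∪ {C} = {A,C} (union, +1)
DX@2: {C} ∪ {T} = {C,T} (union, +1)
PY@2: {C} ∪ {A} = {A,C} (union, +1)
PUY@2: {A,C} ∪ {T} = {A,C,T} (union, +1)
IPUY@2: {T} ∩ {A,C,T} = {T} (intersection, +0)
DIPUXY@2: {C,T} ∩ {T} = {T} (intersection, +0)
DX@3: {T} ∪ {G} = {G,T} (union, +1)
PY@3: {A} ∪ {C} = {A,C} (union, +1)
PUY@3: {A,C} ∪ {T} = {A,C,T} (union, +1)
IPUY@3: {C} ∩ {A,C,T} = {C} (intersection, +0)
DIPUXY@3: {G,T} ∪ {C} = {C,G,T} (union, +1)
DX@4: {G} ∪ {A} = {A,G} (union, +1)
PY@4: {A} ∪ {C} = {A,C} (union, +1)
PUY@4: {A,C} ∪ {G} = {A,C,G} (union, +1)
IPUY@4: {G} ∩ {A,C,G} = {G} (intersection, +0)
DIPUXY@4: {A,G} ∩ {G} = {G} (intersection, +0)
DX@5: {G} ∩ {G} = {G} (intersection, +0)
PY@5: {T} ∪ {A} = {A,T} (union, +1)
PUY@5: {A,T} ∪ {G} = {A,G,T} (union, +1)
IPUY@5: {A} ∩ {A,G,T} = {A} (intersection, +0)
DIPUXY@5: {G} ∪ {A} = {A,G} (union, +1)
DX@6: {C} ∪ {G} = {C,G} (union, +1)
PY@6: {G} ∪ {C} = {C,G} (union, +1)
PUY@6: {C,G} ∩ {G} = {G} (intersection, +0)
IPUY@6: {T} ∪ {G} = {G,T} (union, +1)
DIPUXY@6: {C,G} ∩ {G,T} = {G} (intersection, +0)
DX@7: {G} ∪ {C} = {C,G} (union, +1)
PY@7: {G} ∪ {A} = {A,G} (union, +1)
PUY@7: {A,G} ∪ {C} = {A,C,G} (union, +1)
IPUY@7: {T} ∪ {A,C,G} = {A,C,G,T} (union, +1)
DIPUXY@7: {C,G} ∩ {A,C,G,T} = {C,G} (intersection, +0)
per-site changes: [2, 3, 3, 4, 3, 3, 3, 4]; total = 25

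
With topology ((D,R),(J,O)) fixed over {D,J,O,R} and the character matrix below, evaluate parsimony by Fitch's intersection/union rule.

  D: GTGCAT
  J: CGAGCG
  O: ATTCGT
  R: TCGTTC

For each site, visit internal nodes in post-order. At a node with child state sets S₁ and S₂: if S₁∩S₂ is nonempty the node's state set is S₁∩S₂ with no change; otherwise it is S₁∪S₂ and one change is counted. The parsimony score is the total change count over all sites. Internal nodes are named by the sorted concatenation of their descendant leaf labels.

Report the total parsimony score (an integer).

site 0, node DR: D={G} ∪ R={T} → {G,T} (+1)
site 0, node JO: J={C} ∪ O={A} → {A,C} (+1)
site 0, node DJOR: DR={G,T} ∪ JO={A,C} → {A,C,G,T} (+1)
site 1, node DR: D={T} ∪ R={C} → {C,T} (+1)
site 1, node JO: J={G} ∪ O={T} → {G,T} (+1)
site 1, node DJOR: DR={C,T} ∩ JO={G,T} → {T} (+0)
site 2, node DR: D={G} ∩ R={G} → {G} (+0)
site 2, node JO: J={A} ∪ O={T} → {A,T} (+1)
site 2, node DJOR: DR={G} ∪ JO={A,T} → {A,G,T} (+1)
site 3, node DR: D={C} ∪ R={T} → {C,T} (+1)
site 3, node JO: J={G} ∪ O={C} → {C,G} (+1)
site 3, node DJOR: DR={C,T} ∩ JO={C,G} → {C} (+0)
site 4, node DR: D={A} ∪ R={T} → {A,T} (+1)
site 4, node JO: J={C} ∪ O={G} → {C,G} (+1)
site 4, node DJOR: DR={A,T} ∪ JO={C,G} → {A,C,G,T} (+1)
site 5, node DR: D={T} ∪ R={C} → {C,T} (+1)
site 5, node JO: J={G} ∪ O={T} → {G,T} (+1)
site 5, node DJOR: DR={C,T} ∩ JO={G,T} → {T} (+0)
per-site changes: [3, 2, 2, 2, 3, 2]; total = 14

14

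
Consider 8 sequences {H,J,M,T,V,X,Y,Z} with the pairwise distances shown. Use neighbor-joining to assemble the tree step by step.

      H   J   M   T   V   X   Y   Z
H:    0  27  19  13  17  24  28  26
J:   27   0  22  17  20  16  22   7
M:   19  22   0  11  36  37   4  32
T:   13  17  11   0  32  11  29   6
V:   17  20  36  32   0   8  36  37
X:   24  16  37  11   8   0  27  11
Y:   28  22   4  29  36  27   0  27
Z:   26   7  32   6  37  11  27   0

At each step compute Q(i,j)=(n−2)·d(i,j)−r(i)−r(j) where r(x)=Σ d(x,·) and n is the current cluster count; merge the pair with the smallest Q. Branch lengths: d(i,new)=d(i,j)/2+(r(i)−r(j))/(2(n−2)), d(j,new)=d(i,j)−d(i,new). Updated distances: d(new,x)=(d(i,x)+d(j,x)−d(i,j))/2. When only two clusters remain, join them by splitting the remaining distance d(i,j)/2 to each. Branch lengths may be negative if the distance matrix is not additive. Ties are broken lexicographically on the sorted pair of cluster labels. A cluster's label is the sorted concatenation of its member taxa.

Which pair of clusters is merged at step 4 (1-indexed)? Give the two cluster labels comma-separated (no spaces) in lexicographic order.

step 1: merge (M,Y) at d=4, Q=-310; branch lengths M→1, Y→3; new cluster MY
  updated: d(H,MY)=43/2, d(J,MY)=20, d(MY,T)=18, d(MY,V)=34, d(MY,X)=30, d(MY,Z)=55/2
step 2: merge (V,X) at d=8, Q=-208; branch lengths V→44/5, X→-4/5; new cluster VX
  updated: d(H,VX)=33/2, d(J,VX)=14, d(MY,VX)=28, d(T,VX)=35/2, d(VX,Z)=20
step 3: merge (J,Z) at d=7, Q=-287/2; branch lengths J→53/16, Z→59/16; new cluster JZ
  updated: d(H,JZ)=23, d(JZ,MY)=81/4, d(JZ,T)=8, d(JZ,VX)=27/2
step 4: merge (H,VX) at d=33/2, Q=-100; branch lengths H→8, VX→17/2; new cluster HVX
  updated: d(HVX,JZ)=10, d(HVX,MY)=33/2, d(HVX,T)=7
step 5: merge (HVX,MY) at d=33/2, Q=-221/4; branch lengths HVX→47/16, MY→217/16; new cluster HMVXY
  updated: d(HMVXY,JZ)=55/8, d(HMVXY,T)=17/4
step 6: merge (HMVXY,JZ) at d=55/8, Q=-153/8; branch lengths HMVXY→25/16, JZ→85/16; new cluster HJMVXYZ
  updated: d(HJMVXYZ,T)=43/16
step 7: merge (HJMVXYZ,T) at d=43/16; branch lengths HJMVXYZ→43/32, T→43/32; new cluster HJMTVXYZ
final tree: ((((H:8,(V:44/5,X:-4/5):17/2):47/16,(M:1,Y:3):217/16):25/16,(J:53/16,Z:59/16):85/16):43/32,T:43/32)
total length: 985/16

H,VX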